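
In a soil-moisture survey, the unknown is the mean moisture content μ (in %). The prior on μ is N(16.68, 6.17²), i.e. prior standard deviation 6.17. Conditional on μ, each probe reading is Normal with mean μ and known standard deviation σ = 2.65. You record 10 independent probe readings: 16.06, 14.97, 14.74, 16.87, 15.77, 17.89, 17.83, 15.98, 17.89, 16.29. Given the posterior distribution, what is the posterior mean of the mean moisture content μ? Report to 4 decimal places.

16.4335

For Normal data with known variance σ², a Normal(μ₀, σ₀²) prior on μ is conjugate. Posterior precision = 1/σ₀² + n/σ²; posterior mean is the precision-weighted average of μ₀ and x̄.
Σxᵢ = 16.06 + 14.97 + 14.74 + 16.87 + 15.77 + 17.89 + 17.83 + 15.98 + 17.89 + 16.29 = 164.29, so n·x̄ = 164.29.
σ₀² = 6.17² = 38.0689, σ² = 2.65² = 7.0225; σ² + n·σ₀² = 7.0225 + 10·38.0689 = 387.7115.
Posterior mean = (μ₀/σ₀² + n·x̄/σ²)/(1/σ₀² + n/σ²) = (σ²·μ₀ + σ₀²·n·x̄)/(σ² + n·σ₀²) = (7.0225·16.68 + 38.0689·164.29)/387.7115 = 6371.474881/387.7115 = 16.4335.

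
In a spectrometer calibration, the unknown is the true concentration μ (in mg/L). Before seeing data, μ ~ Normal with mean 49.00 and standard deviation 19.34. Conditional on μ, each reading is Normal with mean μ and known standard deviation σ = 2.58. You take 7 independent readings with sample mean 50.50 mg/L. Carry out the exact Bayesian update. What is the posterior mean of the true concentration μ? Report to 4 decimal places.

For Normal data with known variance σ², a Normal(μ₀, σ₀²) prior on μ is conjugate. Posterior precision = 1/σ₀² + n/σ²; posterior mean is the precision-weighted average of μ₀ and x̄.
n·x̄ = 7·50.50 = 353.5.
σ₀² = 19.34² = 374.0356, σ² = 2.58² = 6.6564; σ² + n·σ₀² = 6.6564 + 7·374.0356 = 2624.9056.
Posterior mean = (μ₀/σ₀² + n·x̄/σ²)/(1/σ₀² + n/σ²) = (σ²·μ₀ + σ₀²·n·x̄)/(σ² + n·σ₀²) = (6.6564·49.00 + 374.0356·353.5)/2624.9056 = 132547.7482/2624.9056 = 50.4962.

50.4962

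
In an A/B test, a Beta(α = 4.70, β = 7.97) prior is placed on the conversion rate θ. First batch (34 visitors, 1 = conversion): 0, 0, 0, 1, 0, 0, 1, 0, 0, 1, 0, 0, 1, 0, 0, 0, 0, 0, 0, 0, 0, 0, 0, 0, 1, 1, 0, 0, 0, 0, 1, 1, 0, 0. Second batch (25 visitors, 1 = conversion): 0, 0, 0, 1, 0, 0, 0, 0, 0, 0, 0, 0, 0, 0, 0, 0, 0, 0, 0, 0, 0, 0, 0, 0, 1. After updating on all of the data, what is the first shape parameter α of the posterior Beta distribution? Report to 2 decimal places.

14.70

The Beta prior is conjugate to a Binomial/Bernoulli likelihood; the update adds successes to α and failures to β.
After batch 1: Beta(4.70+8, 7.97+26) = Beta(12.70, 33.97).
After batch 2: Beta(12.70+2, 33.97+23) = Beta(14.70, 56.97).
Posterior α = 14.70.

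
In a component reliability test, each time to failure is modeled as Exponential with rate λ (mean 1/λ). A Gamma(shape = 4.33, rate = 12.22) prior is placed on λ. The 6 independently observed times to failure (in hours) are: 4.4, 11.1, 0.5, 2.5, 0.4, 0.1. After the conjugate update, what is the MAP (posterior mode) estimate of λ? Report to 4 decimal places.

0.2988

With a Gamma(shape α, rate β) prior on the exponential rate λ, the posterior after n observations with total T = Σxᵢ is Gamma(α+n, β+T).
Sum of observations T = 19.0 hours; n = 6.
Posterior: Gamma(4.33+6, 12.22+19.0) = Gamma(10.33, 31.22).
Mode = (α−1)/β = 0.2988.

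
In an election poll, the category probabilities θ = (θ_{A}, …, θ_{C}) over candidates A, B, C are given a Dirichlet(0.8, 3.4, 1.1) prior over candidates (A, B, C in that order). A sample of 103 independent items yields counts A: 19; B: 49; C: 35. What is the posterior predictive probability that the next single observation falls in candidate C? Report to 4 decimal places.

0.3333

The Dirichlet prior is conjugate to the Multinomial likelihood: each posterior αⱼ = prior αⱼ + observed count nⱼ.
Posterior concentration: (19.8, 52.4, 36.1), total = 108.3.
P(next = C | data) = α_{C}/Σα = 0.3333.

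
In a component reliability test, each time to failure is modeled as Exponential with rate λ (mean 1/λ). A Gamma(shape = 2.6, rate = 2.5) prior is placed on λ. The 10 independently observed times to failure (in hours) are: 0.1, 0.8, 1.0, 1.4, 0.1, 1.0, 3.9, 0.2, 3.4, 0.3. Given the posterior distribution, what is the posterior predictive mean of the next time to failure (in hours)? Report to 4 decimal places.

With a Gamma(shape α, rate β) prior on the exponential rate λ, the posterior after n observations with total T = Σxᵢ is Gamma(α+n, β+T).
Sum of observations T = 12.2 hours; n = 10.
Posterior: Gamma(2.6+10, 2.5+12.2) = Gamma(12.6, 14.7).
The predictive distribution for the next observation is Lomax; its mean is β/(α−1) = 14.7/11.6 = 1.2672.

1.2672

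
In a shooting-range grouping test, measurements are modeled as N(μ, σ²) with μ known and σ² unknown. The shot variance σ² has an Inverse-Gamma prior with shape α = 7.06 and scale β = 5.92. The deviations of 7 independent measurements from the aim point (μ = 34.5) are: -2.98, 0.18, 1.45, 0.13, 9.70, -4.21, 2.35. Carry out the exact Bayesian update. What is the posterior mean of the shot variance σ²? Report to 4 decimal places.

With known mean μ and an Inverse-Gamma(α, β) prior on σ², the Normal likelihood is conjugate: posterior is Inv-Gamma(α + n/2, β + Σ(xᵢ−μ)²/2).
Σ(xᵢ−μ)² = (-2.98)² + (0.18)² + (1.45)² + (0.13)² + (9.70)² + (-4.21)² + (2.35)² = 128.3688.
Posterior: Inv-Gamma(7.06 + 7/2, 5.92 + 128.3688/2) = Inv-Gamma(10.56, 70.10440).
E[σ²|data] = β/(α−1) = 70.10440/9.56 = 7.3331.

7.3331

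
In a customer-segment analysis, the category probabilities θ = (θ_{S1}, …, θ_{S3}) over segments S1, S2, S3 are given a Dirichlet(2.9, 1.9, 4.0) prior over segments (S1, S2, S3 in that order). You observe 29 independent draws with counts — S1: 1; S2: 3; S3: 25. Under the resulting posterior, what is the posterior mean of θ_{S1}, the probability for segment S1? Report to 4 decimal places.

The Dirichlet prior is conjugate to the Multinomial likelihood: each posterior αⱼ = prior αⱼ + observed count nⱼ.
Posterior concentration: (3.9, 4.9, 29.0), total = 37.8.
E[θ_{S1}|data] = α_{S1}/Σα = 3.9/37.8 = 0.1032.

0.1032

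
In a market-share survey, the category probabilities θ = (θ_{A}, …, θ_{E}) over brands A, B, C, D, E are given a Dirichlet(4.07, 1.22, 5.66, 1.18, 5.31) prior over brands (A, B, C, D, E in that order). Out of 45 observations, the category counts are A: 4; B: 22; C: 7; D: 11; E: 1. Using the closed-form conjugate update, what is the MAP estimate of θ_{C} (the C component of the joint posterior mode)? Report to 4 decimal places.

The Dirichlet prior is conjugate to the Multinomial likelihood: each posterior αⱼ = prior αⱼ + observed count nⱼ.
Posterior concentration: (8.07, 23.22, 12.66, 12.18, 6.31), total = 62.44.
Joint mode component: (α_{C}−1)/(Σα−K) = 11.66/57.44 = 0.2030.

0.2030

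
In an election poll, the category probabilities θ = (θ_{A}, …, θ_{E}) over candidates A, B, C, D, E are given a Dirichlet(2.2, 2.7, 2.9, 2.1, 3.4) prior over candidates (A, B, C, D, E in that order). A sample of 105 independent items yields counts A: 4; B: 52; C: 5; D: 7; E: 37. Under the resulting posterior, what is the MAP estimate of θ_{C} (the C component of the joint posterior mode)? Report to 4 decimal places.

0.0609

The Dirichlet prior is conjugate to the Multinomial likelihood: each posterior αⱼ = prior αⱼ + observed count nⱼ.
Posterior concentration: (6.2, 54.7, 7.9, 9.1, 40.4), total = 118.3.
Joint mode component: (α_{C}−1)/(Σα−K) = 6.9/113.3 = 0.0609.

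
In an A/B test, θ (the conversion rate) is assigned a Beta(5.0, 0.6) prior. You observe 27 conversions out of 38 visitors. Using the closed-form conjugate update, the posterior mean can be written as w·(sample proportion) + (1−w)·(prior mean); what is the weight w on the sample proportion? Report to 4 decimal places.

The Beta prior is conjugate to a Binomial/Bernoulli likelihood; the update adds successes to α and failures to β.
Posterior mean = (α₀+k)/(α₀+β₀+n) = [n/(α₀+β₀+n)]·(k/n) + [(α₀+β₀)/(α₀+β₀+n)]·α₀/(α₀+β₀), so only n and the prior enter the weight.
The weight on the data is w = n/(α₀+β₀+n) = 38/(5.0+0.6+38) = 38/43.6 = 0.8716.

0.8716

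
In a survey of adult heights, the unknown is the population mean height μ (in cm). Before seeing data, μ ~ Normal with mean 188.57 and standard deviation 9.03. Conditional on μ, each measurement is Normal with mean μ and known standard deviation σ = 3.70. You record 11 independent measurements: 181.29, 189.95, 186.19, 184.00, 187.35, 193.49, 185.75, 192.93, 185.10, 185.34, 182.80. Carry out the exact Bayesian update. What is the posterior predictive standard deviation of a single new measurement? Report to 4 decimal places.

3.8621

For Normal data with known variance σ², a Normal(μ₀, σ₀²) prior on μ is conjugate. Posterior precision = 1/σ₀² + n/σ²; posterior mean is the precision-weighted average of μ₀ and x̄.
σ₀² = 9.03² = 81.5409, σ² = 3.70² = 13.69; σ² + n·σ₀² = 13.69 + 11·81.5409 = 910.6399.
Posterior precision = 1/σ₀² + n/σ² = 1/81.5409 + 11/13.69 = (σ² + n·σ₀²)/(σ₀²σ²) = 910.6399/(81.5409·13.69); posterior variance σₙ² = σ₀²σ²/(σ² + n·σ₀²) = 81.5409·13.69/910.6399 = 1.225836.
Predictive variance for one new observation = σₙ² + σ² = 81.5409·13.69/910.6399 + 13.69 = σ²·(σ₀² + 910.6399)/910.6399 = 13.69·992.1808/910.6399 = 14.915836; SD = √(13.69·992.1808/910.6399) = 3.8621.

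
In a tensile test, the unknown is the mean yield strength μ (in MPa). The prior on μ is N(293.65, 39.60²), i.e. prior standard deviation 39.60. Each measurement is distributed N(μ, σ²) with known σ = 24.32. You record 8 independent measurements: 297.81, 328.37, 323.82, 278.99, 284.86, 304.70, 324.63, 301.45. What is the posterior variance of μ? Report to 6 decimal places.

70.604085

For Normal data with known variance σ², a Normal(μ₀, σ₀²) prior on μ is conjugate. Posterior precision = 1/σ₀² + n/σ²; posterior mean is the precision-weighted average of μ₀ and x̄.
σ₀² = 39.60² = 1568.16, σ² = 24.32² = 591.4624; σ² + n·σ₀² = 591.4624 + 8·1568.16 = 13136.7424.
Posterior precision = 1/σ₀² + n/σ² = 1/1568.16 + 8/591.4624 = (σ² + n·σ₀²)/(σ₀²σ²) = 13136.7424/(1568.16·591.4624); posterior variance σₙ² = σ₀²σ²/(σ² + n·σ₀²) = 1568.16·591.4624/13136.7424 = 70.604085.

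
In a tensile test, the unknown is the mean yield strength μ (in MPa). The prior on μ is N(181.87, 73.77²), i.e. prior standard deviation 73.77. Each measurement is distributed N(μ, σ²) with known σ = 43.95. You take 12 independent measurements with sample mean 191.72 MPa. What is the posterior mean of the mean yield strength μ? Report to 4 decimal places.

191.4370

For Normal data with known variance σ², a Normal(μ₀, σ₀²) prior on μ is conjugate. Posterior precision = 1/σ₀² + n/σ²; posterior mean is the precision-weighted average of μ₀ and x̄.
n·x̄ = 12·191.72 = 2300.64.
σ₀² = 73.77² = 5442.0129, σ² = 43.95² = 1931.6025; σ² + n·σ₀² = 1931.6025 + 12·5442.0129 = 67235.7573.
Posterior mean = (μ₀/σ₀² + n·x̄/σ²)/(1/σ₀² + n/σ²) = (σ²·μ₀ + σ₀²·n·x̄)/(σ² + n·σ₀²) = (1931.6025·181.87 + 5442.0129·2300.64)/67235.7573 = 12871413.104931/67235.7573 = 191.4370.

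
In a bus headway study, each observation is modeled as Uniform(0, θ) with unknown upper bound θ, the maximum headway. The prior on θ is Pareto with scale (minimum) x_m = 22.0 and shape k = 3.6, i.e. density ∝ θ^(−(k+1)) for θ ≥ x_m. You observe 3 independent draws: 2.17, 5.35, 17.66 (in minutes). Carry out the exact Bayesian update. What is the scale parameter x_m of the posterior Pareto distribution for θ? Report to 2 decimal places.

A Pareto(scale x_m, shape k) prior on the upper bound θ of Uniform(0, θ) is conjugate: posterior is Pareto(max(x_m, max xᵢ), k + n).
Sample maximum = 17.66; prior scale x_m = 22.0 → posterior scale = max = 22.00.
Posterior shape = 3.6 + 3 = 6.6.
Posterior scale x_m = 22.00.

22.00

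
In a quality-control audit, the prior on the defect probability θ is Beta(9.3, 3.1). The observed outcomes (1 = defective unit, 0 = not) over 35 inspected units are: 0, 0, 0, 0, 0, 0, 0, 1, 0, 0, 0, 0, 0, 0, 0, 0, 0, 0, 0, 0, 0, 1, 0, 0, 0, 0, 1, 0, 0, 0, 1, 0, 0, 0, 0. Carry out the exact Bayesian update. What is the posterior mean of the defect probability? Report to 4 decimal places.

0.2806

The Beta prior is conjugate to a Binomial/Bernoulli likelihood; the update adds successes to α and failures to β.
Posterior: Beta(α+k, β+n−k) = Beta(9.3+4, 3.1+31) = Beta(13.3, 34.1).
Posterior mean = α/(α+β) = 13.3/47.4 = 0.2806.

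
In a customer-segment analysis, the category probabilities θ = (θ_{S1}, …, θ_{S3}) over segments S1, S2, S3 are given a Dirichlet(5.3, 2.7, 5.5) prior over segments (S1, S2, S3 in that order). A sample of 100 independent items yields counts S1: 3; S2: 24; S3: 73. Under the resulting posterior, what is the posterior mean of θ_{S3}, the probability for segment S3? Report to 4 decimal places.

0.6916

The Dirichlet prior is conjugate to the Multinomial likelihood: each posterior αⱼ = prior αⱼ + observed count nⱼ.
Posterior concentration: (8.3, 26.7, 78.5), total = 113.5.
E[θ_{S3}|data] = α_{S3}/Σα = 78.5/113.5 = 0.6916.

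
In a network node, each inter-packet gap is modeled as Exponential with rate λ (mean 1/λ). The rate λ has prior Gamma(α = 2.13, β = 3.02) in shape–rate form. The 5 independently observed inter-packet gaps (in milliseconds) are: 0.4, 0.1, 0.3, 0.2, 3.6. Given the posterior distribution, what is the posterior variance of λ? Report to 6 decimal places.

With a Gamma(shape α, rate β) prior on the exponential rate λ, the posterior after n observations with total T = Σxᵢ is Gamma(α+n, β+T).
Sum of observations T = 4.6 milliseconds; n = 5.
Posterior: Gamma(2.13+5, 3.02+4.6) = Gamma(7.13, 7.62).
Var = α/β² = 0.122795.

0.122795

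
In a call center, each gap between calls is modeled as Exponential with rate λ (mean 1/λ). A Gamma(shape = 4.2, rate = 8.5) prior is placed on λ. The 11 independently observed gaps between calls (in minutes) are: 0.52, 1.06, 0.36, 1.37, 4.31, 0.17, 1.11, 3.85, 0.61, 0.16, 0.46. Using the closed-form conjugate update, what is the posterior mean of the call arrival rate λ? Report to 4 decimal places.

With a Gamma(shape α, rate β) prior on the exponential rate λ, the posterior after n observations with total T = Σxᵢ is Gamma(α+n, β+T).
Sum of observations T = 13.98 minutes; n = 11.
Posterior: Gamma(4.2+11, 8.5+13.98) = Gamma(15.2, 22.48).
Posterior mean of λ = α/β = 15.2/22.48 = 0.6762.

0.6762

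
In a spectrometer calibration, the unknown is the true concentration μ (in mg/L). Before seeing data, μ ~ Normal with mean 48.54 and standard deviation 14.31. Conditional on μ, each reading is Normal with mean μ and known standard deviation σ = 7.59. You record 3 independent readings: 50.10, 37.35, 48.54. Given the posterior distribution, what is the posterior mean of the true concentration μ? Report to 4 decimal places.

For Normal data with known variance σ², a Normal(μ₀, σ₀²) prior on μ is conjugate. Posterior precision = 1/σ₀² + n/σ²; posterior mean is the precision-weighted average of μ₀ and x̄.
Σxᵢ = 50.10 + 37.35 + 48.54 = 135.99, so n·x̄ = 135.99.
σ₀² = 14.31² = 204.7761, σ² = 7.59² = 57.6081; σ² + n·σ₀² = 57.6081 + 3·204.7761 = 671.9364.
Posterior mean = (μ₀/σ₀² + n·x̄/σ²)/(1/σ₀² + n/σ²) = (σ²·μ₀ + σ₀²·n·x̄)/(σ² + n·σ₀²) = (57.6081·48.54 + 204.7761·135.99)/671.9364 = 30643.799013/671.9364 = 45.6052.

45.6052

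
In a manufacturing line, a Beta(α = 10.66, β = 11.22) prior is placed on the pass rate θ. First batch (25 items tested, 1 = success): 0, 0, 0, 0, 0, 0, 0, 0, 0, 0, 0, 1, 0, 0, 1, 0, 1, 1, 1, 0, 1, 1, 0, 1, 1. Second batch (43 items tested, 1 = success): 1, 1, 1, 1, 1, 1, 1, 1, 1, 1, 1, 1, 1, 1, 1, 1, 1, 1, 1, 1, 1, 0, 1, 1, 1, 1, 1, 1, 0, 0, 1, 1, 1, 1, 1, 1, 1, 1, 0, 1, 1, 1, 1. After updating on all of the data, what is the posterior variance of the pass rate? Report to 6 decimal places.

0.002494

The Beta prior is conjugate to a Binomial/Bernoulli likelihood; the update adds successes to α and failures to β.
After batch 1: Beta(10.66+9, 11.22+16) = Beta(19.66, 27.22).
After batch 2: Beta(19.66+39, 27.22+4) = Beta(58.66, 31.22).
Var = αβ/((α+β)²(α+β+1)) = 58.66·31.22/(89.88²·90.88) = 0.002494.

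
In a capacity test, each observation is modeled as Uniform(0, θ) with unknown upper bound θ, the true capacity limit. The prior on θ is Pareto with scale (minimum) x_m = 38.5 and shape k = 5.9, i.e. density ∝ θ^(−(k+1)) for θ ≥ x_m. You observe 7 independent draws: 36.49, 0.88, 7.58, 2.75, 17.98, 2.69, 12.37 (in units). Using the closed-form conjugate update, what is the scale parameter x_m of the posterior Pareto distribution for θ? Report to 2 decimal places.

A Pareto(scale x_m, shape k) prior on the upper bound θ of Uniform(0, θ) is conjugate: posterior is Pareto(max(x_m, max xᵢ), k + n).
Sample maximum = 36.49; prior scale x_m = 38.5 → posterior scale = max = 38.50.
Posterior shape = 5.9 + 7 = 12.9.
Posterior scale x_m = 38.50.

38.50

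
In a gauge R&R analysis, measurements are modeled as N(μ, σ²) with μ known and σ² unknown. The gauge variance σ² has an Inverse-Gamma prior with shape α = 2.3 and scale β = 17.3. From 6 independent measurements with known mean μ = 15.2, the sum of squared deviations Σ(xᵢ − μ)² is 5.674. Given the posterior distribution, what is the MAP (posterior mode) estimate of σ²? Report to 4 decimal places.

With known mean μ and an Inverse-Gamma(α, β) prior on σ², the Normal likelihood is conjugate: posterior is Inv-Gamma(α + n/2, β + Σ(xᵢ−μ)²/2).
Posterior: Inv-Gamma(2.3 + 6/2, 17.3 + 5.674/2) = Inv-Gamma(5.30, 20.1370).
Mode = β/(α+1) = 20.1370/6.30 = 3.1963.

3.1963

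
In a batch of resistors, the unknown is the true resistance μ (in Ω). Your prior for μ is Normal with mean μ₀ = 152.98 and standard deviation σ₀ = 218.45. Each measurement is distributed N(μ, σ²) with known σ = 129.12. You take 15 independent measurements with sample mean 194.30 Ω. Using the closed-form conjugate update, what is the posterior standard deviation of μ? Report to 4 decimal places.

For Normal data with known variance σ², a Normal(μ₀, σ₀²) prior on μ is conjugate. Posterior precision = 1/σ₀² + n/σ²; posterior mean is the precision-weighted average of μ₀ and x̄.
σ₀² = 218.45² = 47720.4025, σ² = 129.12² = 16671.9744; σ² + n·σ₀² = 16671.9744 + 15·47720.4025 = 732478.0119.
Posterior precision = 1/σ₀² + n/σ² = 1/47720.4025 + 15/16671.9744 = (σ² + n·σ₀²)/(σ₀²σ²) = 732478.0119/(47720.4025·16671.9744); posterior variance σₙ² = σ₀²σ²/(σ² + n·σ₀²) = 47720.4025·16671.9744/732478.0119 = 1086.166842.
Posterior SD = √σₙ² = √(47720.4025·16671.9744/732478.0119) = 32.9570.

32.9570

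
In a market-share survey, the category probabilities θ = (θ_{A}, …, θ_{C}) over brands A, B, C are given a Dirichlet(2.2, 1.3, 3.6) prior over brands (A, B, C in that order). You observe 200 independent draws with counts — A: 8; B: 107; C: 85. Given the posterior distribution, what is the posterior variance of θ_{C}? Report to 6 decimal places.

0.001176

The Dirichlet prior is conjugate to the Multinomial likelihood: each posterior αⱼ = prior αⱼ + observed count nⱼ.
Posterior concentration: (10.2, 108.3, 88.6), total = 207.1.
Var[θ_j] = α_j(Σα−α_j)/((Σα)²(Σα+1)) = 88.6·118.5/(207.1²·208.1) = 0.001176.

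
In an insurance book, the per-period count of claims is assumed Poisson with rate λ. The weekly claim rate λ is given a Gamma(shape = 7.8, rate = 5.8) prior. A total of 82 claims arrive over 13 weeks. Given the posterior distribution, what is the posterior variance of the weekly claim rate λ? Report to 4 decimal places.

With a Gamma(shape α, rate β) prior, the Poisson likelihood is conjugate: the posterior is Gamma(α + ΣXᵢ, β + n).
Posterior: Gamma(α+S, β+n) = Gamma(7.8+82, 5.8+13) = Gamma(89.8, 18.8).
Var = α/β² = 89.8/18.8² = 0.2541.

0.2541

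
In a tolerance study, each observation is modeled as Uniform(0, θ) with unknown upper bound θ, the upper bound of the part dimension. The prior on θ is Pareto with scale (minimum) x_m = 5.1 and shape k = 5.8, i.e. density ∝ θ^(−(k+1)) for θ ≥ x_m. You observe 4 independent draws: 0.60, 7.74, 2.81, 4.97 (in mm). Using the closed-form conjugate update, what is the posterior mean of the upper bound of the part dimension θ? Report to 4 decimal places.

A Pareto(scale x_m, shape k) prior on the upper bound θ of Uniform(0, θ) is conjugate: posterior is Pareto(max(x_m, max xᵢ), k + n).
Sample maximum = 7.74; prior scale x_m = 5.1 → posterior scale = max = 7.74.
Posterior shape = 5.8 + 4 = 9.8.
E[θ|data] = k·x_m/(k−1) = 9.8·7.74/8.8 = 8.6195.

8.6195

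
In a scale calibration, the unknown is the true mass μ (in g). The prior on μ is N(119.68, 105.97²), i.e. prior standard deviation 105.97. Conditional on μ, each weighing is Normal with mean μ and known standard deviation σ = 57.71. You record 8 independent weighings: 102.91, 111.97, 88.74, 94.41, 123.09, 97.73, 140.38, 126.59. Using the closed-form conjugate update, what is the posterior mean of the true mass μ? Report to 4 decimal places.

111.0475

For Normal data with known variance σ², a Normal(μ₀, σ₀²) prior on μ is conjugate. Posterior precision = 1/σ₀² + n/σ²; posterior mean is the precision-weighted average of μ₀ and x̄.
Σxᵢ = 102.91 + 111.97 + 88.74 + 94.41 + 123.09 + 97.73 + 140.38 + 126.59 = 885.82, so n·x̄ = 885.82.
σ₀² = 105.97² = 11229.6409, σ² = 57.71² = 3330.4441; σ² + n·σ₀² = 3330.4441 + 8·11229.6409 = 93167.5713.
Posterior mean = (μ₀/σ₀² + n·x̄/σ²)/(1/σ₀² + n/σ²) = (σ²·μ₀ + σ₀²·n·x̄)/(σ² + n·σ₀²) = (3330.4441·119.68 + 11229.6409·885.82)/93167.5713 = 10346028.051926/93167.5713 = 111.0475.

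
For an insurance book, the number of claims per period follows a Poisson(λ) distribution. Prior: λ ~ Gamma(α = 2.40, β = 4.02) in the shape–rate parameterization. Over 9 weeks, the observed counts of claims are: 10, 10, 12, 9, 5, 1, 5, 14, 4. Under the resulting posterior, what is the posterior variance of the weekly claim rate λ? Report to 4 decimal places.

With a Gamma(shape α, rate β) prior, the Poisson likelihood is conjugate: the posterior is Gamma(α + ΣXᵢ, β + n).
Sum of counts S = 70 over n = 9 weeks.
Posterior: Gamma(α+S, β+n) = Gamma(2.40+70, 4.02+9) = Gamma(72.40, 13.02).
Var = α/β² = 72.40/13.02² = 0.4271.

0.4271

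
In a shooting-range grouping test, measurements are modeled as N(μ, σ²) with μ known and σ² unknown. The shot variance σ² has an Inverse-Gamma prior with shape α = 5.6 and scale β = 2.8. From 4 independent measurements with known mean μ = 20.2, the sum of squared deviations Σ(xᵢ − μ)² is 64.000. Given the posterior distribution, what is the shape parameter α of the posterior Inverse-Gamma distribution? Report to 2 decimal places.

7.60

With known mean μ and an Inverse-Gamma(α, β) prior on σ², the Normal likelihood is conjugate: posterior is Inv-Gamma(α + n/2, β + Σ(xᵢ−μ)²/2).
Posterior: Inv-Gamma(5.6 + 4/2, 2.8 + 64.000/2) = Inv-Gamma(7.60, 34.8000).
Posterior α = 7.60.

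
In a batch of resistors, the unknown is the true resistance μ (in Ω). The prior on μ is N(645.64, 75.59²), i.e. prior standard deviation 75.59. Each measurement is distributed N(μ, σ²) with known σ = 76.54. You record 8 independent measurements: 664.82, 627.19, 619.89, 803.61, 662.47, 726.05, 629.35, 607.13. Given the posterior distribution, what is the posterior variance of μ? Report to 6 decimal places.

For Normal data with known variance σ², a Normal(μ₀, σ₀²) prior on μ is conjugate. Posterior precision = 1/σ₀² + n/σ²; posterior mean is the precision-weighted average of μ₀ and x̄.
σ₀² = 75.59² = 5713.8481, σ² = 76.54² = 5858.3716; σ² + n·σ₀² = 5858.3716 + 8·5713.8481 = 51569.1564.
Posterior precision = 1/σ₀² + n/σ² = 1/5713.8481 + 8/5858.3716 = (σ² + n·σ₀²)/(σ₀²σ²) = 51569.1564/(5713.8481·5858.3716); posterior variance σₙ² = σ₀²σ²/(σ² + n·σ₀²) = 5713.8481·5858.3716/51569.1564 = 649.105934.

649.105934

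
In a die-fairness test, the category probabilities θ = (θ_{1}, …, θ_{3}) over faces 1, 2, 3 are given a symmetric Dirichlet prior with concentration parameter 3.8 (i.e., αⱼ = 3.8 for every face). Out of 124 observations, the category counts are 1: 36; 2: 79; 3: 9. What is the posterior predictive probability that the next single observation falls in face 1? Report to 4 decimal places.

0.2939

The Dirichlet prior is conjugate to the Multinomial likelihood: each posterior αⱼ = prior αⱼ + observed count nⱼ.
Posterior concentration: (39.8, 82.8, 12.8), total = 135.4.
P(next = 1 | data) = α_{1}/Σα = 0.2939.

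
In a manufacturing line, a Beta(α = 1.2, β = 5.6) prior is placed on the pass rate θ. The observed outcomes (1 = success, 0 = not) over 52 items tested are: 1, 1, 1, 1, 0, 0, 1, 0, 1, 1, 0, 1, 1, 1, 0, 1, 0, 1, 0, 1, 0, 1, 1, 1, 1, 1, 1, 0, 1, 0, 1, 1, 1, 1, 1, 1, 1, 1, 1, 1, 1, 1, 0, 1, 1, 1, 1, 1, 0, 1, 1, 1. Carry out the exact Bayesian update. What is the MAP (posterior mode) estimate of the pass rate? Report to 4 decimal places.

The Beta prior is conjugate to a Binomial/Bernoulli likelihood; the update adds successes to α and failures to β.
Posterior: Beta(α+k, β+n−k) = Beta(1.2+40, 5.6+12) = Beta(41.2, 17.6).
Mode of Beta(a,b) for a,b>1 is (a−1)/(a+b−2) = 40.2/56.8 = 0.7077.

0.7077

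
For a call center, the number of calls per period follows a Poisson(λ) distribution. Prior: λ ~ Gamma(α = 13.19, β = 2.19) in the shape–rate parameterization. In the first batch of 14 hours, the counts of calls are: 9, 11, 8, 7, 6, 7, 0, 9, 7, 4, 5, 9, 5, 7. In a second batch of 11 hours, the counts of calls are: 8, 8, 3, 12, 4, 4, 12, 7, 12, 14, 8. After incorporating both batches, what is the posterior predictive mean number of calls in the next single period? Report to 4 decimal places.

With a Gamma(shape α, rate β) prior, the Poisson likelihood is conjugate: the posterior is Gamma(α + ΣXᵢ, β + n).
Batch 1: sum of counts S = 94 over n = 14 hours.
After batch 1: Gamma(α+S, β+n) = Gamma(13.19+94, 2.19+14) = Gamma(107.19, 16.19).
Batch 2: sum of counts S = 92 over n = 11 hours.
After batch 2: Gamma(α+S, β+n) = Gamma(107.19+92, 16.19+11) = Gamma(199.19, 27.19).
The predictive distribution for one future period is NegBinom with mean α/β = 7.3259.

7.3259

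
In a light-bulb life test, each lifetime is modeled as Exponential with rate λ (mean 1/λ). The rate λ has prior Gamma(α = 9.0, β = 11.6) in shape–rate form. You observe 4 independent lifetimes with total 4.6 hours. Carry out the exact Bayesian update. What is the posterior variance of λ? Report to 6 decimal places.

With a Gamma(shape α, rate β) prior on the exponential rate λ, the posterior after n observations with total T = Σxᵢ is Gamma(α+n, β+T).
Posterior: Gamma(9.0+4, 11.6+4.6) = Gamma(13.0, 16.2).
Var = α/β² = 0.049535.

0.049535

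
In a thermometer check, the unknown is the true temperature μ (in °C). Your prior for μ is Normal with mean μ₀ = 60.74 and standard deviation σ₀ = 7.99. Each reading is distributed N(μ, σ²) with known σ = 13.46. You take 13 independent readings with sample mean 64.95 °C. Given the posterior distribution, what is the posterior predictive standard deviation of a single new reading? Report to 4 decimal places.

13.8784

For Normal data with known variance σ², a Normal(μ₀, σ₀²) prior on μ is conjugate. Posterior precision = 1/σ₀² + n/σ²; posterior mean is the precision-weighted average of μ₀ and x̄.
σ₀² = 7.99² = 63.8401, σ² = 13.46² = 181.1716; σ² + n·σ₀² = 181.1716 + 13·63.8401 = 1011.0929.
Posterior precision = 1/σ₀² + n/σ² = 1/63.8401 + 13/181.1716 = (σ² + n·σ₀²)/(σ₀²σ²) = 1011.0929/(63.8401·181.1716); posterior variance σₙ² = σ₀²σ²/(σ² + n·σ₀²) = 63.8401·181.1716/1011.0929 = 11.439120.
Predictive variance for one new observation = σₙ² + σ² = 63.8401·181.1716/1011.0929 + 181.1716 = σ²·(σ₀² + 1011.0929)/1011.0929 = 181.1716·1074.933/1011.0929 = 192.610720; SD = √(181.1716·1074.933/1011.0929) = 13.8784.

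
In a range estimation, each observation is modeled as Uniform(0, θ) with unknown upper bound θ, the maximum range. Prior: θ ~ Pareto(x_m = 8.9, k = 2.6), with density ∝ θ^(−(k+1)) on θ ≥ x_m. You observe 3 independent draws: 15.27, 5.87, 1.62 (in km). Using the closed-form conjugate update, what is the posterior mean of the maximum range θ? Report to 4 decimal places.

18.5896

A Pareto(scale x_m, shape k) prior on the upper bound θ of Uniform(0, θ) is conjugate: posterior is Pareto(max(x_m, max xᵢ), k + n).
Sample maximum = 15.27; prior scale x_m = 8.9 → posterior scale = max = 15.27.
Posterior shape = 2.6 + 3 = 5.6.
E[θ|data] = k·x_m/(k−1) = 5.6·15.27/4.6 = 18.5896.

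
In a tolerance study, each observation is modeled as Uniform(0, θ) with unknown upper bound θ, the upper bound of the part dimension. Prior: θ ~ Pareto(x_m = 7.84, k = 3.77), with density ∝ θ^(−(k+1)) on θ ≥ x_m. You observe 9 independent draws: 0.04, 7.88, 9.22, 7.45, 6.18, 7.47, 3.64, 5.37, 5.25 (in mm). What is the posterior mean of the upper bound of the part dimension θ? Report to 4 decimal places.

A Pareto(scale x_m, shape k) prior on the upper bound θ of Uniform(0, θ) is conjugate: posterior is Pareto(max(x_m, max xᵢ), k + n).
Sample maximum = 9.22; prior scale x_m = 7.84 → posterior scale = max = 9.22.
Posterior shape = 3.77 + 9 = 12.77.
E[θ|data] = k·x_m/(k−1) = 12.77·9.22/11.77 = 10.0033.

10.0033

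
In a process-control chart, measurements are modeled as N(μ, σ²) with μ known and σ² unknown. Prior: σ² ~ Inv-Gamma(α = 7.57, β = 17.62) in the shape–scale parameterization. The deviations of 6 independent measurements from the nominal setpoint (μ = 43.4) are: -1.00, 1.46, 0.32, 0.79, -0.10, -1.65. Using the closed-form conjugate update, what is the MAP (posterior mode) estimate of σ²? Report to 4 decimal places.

1.8077

With known mean μ and an Inverse-Gamma(α, β) prior on σ², the Normal likelihood is conjugate: posterior is Inv-Gamma(α + n/2, β + Σ(xᵢ−μ)²/2).
Σ(xᵢ−μ)² = (-1.00)² + (1.46)² + (0.32)² + (0.79)² + (-0.10)² + (-1.65)² = 6.5906.
Posterior: Inv-Gamma(7.57 + 6/2, 17.62 + 6.5906/2) = Inv-Gamma(10.57, 20.91530).
Mode = β/(α+1) = 20.91530/11.57 = 1.8077.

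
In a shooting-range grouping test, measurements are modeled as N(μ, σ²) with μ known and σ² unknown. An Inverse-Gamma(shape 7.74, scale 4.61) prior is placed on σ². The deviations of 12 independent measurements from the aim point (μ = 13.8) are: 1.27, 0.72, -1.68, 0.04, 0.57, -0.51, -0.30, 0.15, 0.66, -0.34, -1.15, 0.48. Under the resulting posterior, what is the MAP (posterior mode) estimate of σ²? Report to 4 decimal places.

0.5759

With known mean μ and an Inverse-Gamma(α, β) prior on σ², the Normal likelihood is conjugate: posterior is Inv-Gamma(α + n/2, β + Σ(xᵢ−μ)²/2).
Σ(xᵢ−μ)² = (1.27)² + (0.72)² + (-1.68)² + (0.04)² + (0.57)² + (-0.51)² + (-0.30)² + (0.15)² + (0.66)² + (-0.34)² + (-1.15)² + (0.48)² = 7.7569.
Posterior: Inv-Gamma(7.74 + 12/2, 4.61 + 7.7569/2) = Inv-Gamma(13.74, 8.48845).
Mode = β/(α+1) = 8.48845/14.74 = 0.5759.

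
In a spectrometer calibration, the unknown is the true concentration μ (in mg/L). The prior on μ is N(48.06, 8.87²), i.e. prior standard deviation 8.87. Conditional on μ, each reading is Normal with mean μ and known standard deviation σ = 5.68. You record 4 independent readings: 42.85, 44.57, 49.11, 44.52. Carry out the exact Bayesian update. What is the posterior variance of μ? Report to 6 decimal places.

For Normal data with known variance σ², a Normal(μ₀, σ₀²) prior on μ is conjugate. Posterior precision = 1/σ₀² + n/σ²; posterior mean is the precision-weighted average of μ₀ and x̄.
σ₀² = 8.87² = 78.6769, σ² = 5.68² = 32.2624; σ² + n·σ₀² = 32.2624 + 4·78.6769 = 346.97.
Posterior precision = 1/σ₀² + n/σ² = 1/78.6769 + 4/32.2624 = (σ² + n·σ₀²)/(σ₀²σ²) = 346.97/(78.6769·32.2624); posterior variance σₙ² = σ₀²σ²/(σ² + n·σ₀²) = 78.6769·32.2624/346.97 = 7.315634.

7.315634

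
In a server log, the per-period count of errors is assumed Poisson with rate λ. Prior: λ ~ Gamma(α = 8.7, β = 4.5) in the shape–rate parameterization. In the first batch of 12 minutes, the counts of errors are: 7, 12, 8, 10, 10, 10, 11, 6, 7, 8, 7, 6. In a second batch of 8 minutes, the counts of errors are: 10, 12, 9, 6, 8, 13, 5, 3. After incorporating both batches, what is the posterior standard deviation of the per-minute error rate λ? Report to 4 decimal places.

With a Gamma(shape α, rate β) prior, the Poisson likelihood is conjugate: the posterior is Gamma(α + ΣXᵢ, β + n).
Batch 1: sum of counts S = 102 over n = 12 minutes.
After batch 1: Gamma(α+S, β+n) = Gamma(8.7+102, 4.5+12) = Gamma(110.7, 16.5).
Batch 2: sum of counts S = 66 over n = 8 minutes.
After batch 2: Gamma(α+S, β+n) = Gamma(110.7+66, 16.5+8) = Gamma(176.7, 24.5).
SD = √α/β = √176.7/24.5 = 0.5426.

0.5426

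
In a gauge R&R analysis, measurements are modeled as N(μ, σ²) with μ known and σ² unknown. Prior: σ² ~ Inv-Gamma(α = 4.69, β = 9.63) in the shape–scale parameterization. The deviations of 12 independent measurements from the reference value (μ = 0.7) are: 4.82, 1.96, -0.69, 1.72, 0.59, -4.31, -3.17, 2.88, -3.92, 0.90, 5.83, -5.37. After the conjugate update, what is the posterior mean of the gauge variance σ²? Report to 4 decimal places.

With known mean μ and an Inverse-Gamma(α, β) prior on σ², the Normal likelihood is conjugate: posterior is Inv-Gamma(α + n/2, β + Σ(xᵢ−μ)²/2).
Σ(xᵢ−μ)² = (4.82)² + (1.96)² + (-0.69)² + (1.72)² + (0.59)² + (-4.31)² + (-3.17)² + (2.88)² + (-3.92)² + (0.90)² + (5.83)² + (-5.37)² = 146.7782.
Posterior: Inv-Gamma(4.69 + 12/2, 9.63 + 146.7782/2) = Inv-Gamma(10.69, 83.01910).
E[σ²|data] = β/(α−1) = 83.01910/9.69 = 8.5675.

8.5675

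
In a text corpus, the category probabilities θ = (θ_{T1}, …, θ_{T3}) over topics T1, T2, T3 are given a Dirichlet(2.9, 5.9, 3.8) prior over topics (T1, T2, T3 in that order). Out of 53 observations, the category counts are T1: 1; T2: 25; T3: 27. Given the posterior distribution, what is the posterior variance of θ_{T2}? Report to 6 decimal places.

The Dirichlet prior is conjugate to the Multinomial likelihood: each posterior αⱼ = prior αⱼ + observed count nⱼ.
Posterior concentration: (3.9, 30.9, 30.8), total = 65.6.
Var[θ_j] = α_j(Σα−α_j)/((Σα)²(Σα+1)) = 30.9·34.7/(65.6²·66.6) = 0.003741.

0.003741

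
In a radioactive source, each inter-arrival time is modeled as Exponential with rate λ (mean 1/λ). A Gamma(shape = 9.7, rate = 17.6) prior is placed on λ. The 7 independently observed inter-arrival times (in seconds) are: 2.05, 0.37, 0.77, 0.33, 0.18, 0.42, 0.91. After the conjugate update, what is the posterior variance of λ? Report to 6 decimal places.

0.032610

With a Gamma(shape α, rate β) prior on the exponential rate λ, the posterior after n observations with total T = Σxᵢ is Gamma(α+n, β+T).
Sum of observations T = 5.03 seconds; n = 7.
Posterior: Gamma(9.7+7, 17.6+5.03) = Gamma(16.7, 22.63).
Var = α/β² = 0.032610.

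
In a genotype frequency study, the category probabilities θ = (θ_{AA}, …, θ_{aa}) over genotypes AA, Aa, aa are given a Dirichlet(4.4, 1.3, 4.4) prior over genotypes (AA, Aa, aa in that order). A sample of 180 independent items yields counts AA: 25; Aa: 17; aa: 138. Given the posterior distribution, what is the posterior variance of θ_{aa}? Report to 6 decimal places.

0.000984

The Dirichlet prior is conjugate to the Multinomial likelihood: each posterior αⱼ = prior αⱼ + observed count nⱼ.
Posterior concentration: (29.4, 18.3, 142.4), total = 190.1.
Var[θ_j] = α_j(Σα−α_j)/((Σα)²(Σα+1)) = 142.4·47.7/(190.1²·191.1) = 0.000984.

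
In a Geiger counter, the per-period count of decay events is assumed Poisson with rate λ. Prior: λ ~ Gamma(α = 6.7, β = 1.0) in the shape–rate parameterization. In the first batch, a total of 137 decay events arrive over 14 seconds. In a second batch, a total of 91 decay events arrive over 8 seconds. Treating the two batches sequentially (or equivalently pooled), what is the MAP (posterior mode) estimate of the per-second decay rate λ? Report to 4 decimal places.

10.1609

With a Gamma(shape α, rate β) prior, the Poisson likelihood is conjugate: the posterior is Gamma(α + ΣXᵢ, β + n).
After batch 1: Gamma(α+S, β+n) = Gamma(6.7+137, 1.0+14) = Gamma(143.7, 15.0).
After batch 2: Gamma(α+S, β+n) = Gamma(143.7+91, 15.0+8) = Gamma(234.7, 23.0).
Mode of Gamma(α,β) for α≥1 is (α−1)/β = 233.7/23.0 = 10.1609.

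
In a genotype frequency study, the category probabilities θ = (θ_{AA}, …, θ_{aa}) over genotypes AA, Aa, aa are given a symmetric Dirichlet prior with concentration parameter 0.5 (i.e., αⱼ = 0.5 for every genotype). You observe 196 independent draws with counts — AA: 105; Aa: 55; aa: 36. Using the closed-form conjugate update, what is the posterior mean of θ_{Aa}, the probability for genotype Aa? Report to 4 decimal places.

The Dirichlet prior is conjugate to the Multinomial likelihood: each posterior αⱼ = prior αⱼ + observed count nⱼ.
Posterior concentration: (105.5, 55.5, 36.5), total = 197.5.
E[θ_{Aa}|data] = α_{Aa}/Σα = 55.5/197.5 = 0.2810.

0.2810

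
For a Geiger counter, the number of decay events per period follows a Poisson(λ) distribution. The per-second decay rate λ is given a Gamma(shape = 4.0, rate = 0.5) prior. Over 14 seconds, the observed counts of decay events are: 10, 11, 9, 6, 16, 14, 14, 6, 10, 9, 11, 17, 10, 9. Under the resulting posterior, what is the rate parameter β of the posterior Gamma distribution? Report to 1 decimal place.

With a Gamma(shape α, rate β) prior, the Poisson likelihood is conjugate: the posterior is Gamma(α + ΣXᵢ, β + n).
Sum of counts S = 152 over n = 14 seconds.
Posterior: Gamma(α+S, β+n) = Gamma(4.0+152, 0.5+14) = Gamma(156.0, 14.5).
Posterior β = 14.5.

14.5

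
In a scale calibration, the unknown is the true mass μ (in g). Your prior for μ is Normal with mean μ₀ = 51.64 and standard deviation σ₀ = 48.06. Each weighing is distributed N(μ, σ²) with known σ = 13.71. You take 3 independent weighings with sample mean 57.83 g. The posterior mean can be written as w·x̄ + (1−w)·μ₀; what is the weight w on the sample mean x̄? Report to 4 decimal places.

For Normal data with known variance σ², a Normal(μ₀, σ₀²) prior on μ is conjugate. Posterior precision = 1/σ₀² + n/σ²; posterior mean is the precision-weighted average of μ₀ and x̄.
σ₀² = 48.06² = 2309.7636, σ² = 13.71² = 187.9641. Prior precision 1/σ₀² = 1/2309.7636; data precision n/σ² = 3/187.9641.
w = (n/σ²)/(1/σ₀² + n/σ²) = n·σ₀²/(σ² + n·σ₀²) = 3·2309.7636/(187.9641 + 3·2309.7636) = 6929.2908/7117.2549 = 0.9736.

0.9736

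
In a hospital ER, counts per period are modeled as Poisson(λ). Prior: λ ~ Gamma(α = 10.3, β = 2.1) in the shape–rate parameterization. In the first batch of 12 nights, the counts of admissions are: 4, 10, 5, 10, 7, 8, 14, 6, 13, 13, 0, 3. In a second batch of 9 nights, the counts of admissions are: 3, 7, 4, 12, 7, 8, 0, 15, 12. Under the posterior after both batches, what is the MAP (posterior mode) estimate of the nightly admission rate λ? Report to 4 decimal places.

7.3723

With a Gamma(shape α, rate β) prior, the Poisson likelihood is conjugate: the posterior is Gamma(α + ΣXᵢ, β + n).
Batch 1: sum of counts S = 93 over n = 12 nights.
After batch 1: Gamma(α+S, β+n) = Gamma(10.3+93, 2.1+12) = Gamma(103.3, 14.1).
Batch 2: sum of counts S = 68 over n = 9 nights.
After batch 2: Gamma(α+S, β+n) = Gamma(103.3+68, 14.1+9) = Gamma(171.3, 23.1).
Mode of Gamma(α,β) for α≥1 is (α−1)/β = 170.3/23.1 = 7.3723.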